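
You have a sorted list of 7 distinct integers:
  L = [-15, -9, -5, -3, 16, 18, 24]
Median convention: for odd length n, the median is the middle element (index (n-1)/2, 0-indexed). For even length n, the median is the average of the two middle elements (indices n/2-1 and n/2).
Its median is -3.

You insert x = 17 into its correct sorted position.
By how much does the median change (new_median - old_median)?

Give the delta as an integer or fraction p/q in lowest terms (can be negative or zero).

Old median = -3
After inserting x = 17: new sorted = [-15, -9, -5, -3, 16, 17, 18, 24]
New median = 13/2
Delta = 13/2 - -3 = 19/2

Answer: 19/2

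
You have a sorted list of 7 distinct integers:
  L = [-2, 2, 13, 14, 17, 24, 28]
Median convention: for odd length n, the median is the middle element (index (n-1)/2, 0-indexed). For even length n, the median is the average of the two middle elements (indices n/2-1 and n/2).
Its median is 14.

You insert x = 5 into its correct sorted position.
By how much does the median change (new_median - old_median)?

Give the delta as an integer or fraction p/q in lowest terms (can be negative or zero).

Answer: -1/2

Derivation:
Old median = 14
After inserting x = 5: new sorted = [-2, 2, 5, 13, 14, 17, 24, 28]
New median = 27/2
Delta = 27/2 - 14 = -1/2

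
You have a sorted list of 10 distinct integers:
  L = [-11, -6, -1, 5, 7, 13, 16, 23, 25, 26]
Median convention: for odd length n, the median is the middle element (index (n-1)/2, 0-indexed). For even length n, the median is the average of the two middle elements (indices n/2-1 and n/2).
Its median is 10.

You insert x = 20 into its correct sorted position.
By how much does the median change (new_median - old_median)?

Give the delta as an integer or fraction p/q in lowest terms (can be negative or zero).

Old median = 10
After inserting x = 20: new sorted = [-11, -6, -1, 5, 7, 13, 16, 20, 23, 25, 26]
New median = 13
Delta = 13 - 10 = 3

Answer: 3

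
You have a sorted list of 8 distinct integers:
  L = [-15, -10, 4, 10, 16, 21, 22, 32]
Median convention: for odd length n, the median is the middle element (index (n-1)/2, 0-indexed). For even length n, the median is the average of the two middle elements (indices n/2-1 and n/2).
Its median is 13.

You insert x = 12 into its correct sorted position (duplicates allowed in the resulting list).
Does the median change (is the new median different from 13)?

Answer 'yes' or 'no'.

Old median = 13
Insert x = 12
New median = 12
Changed? yes

Answer: yes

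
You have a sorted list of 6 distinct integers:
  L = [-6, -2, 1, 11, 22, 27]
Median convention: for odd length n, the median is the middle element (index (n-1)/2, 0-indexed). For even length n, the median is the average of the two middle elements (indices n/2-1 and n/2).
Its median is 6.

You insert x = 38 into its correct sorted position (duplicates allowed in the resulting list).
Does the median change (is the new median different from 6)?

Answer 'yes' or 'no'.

Answer: yes

Derivation:
Old median = 6
Insert x = 38
New median = 11
Changed? yes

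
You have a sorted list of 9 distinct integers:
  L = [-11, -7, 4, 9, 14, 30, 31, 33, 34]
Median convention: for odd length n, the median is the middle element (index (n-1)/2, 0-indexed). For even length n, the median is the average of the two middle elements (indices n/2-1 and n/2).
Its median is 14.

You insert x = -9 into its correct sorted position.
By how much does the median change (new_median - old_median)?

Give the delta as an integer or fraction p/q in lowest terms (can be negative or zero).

Answer: -5/2

Derivation:
Old median = 14
After inserting x = -9: new sorted = [-11, -9, -7, 4, 9, 14, 30, 31, 33, 34]
New median = 23/2
Delta = 23/2 - 14 = -5/2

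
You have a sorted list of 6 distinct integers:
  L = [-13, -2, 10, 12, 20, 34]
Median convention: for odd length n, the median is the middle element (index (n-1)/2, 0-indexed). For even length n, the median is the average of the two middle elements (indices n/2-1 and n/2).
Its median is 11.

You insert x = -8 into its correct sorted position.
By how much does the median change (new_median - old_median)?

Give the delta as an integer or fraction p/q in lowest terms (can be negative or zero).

Old median = 11
After inserting x = -8: new sorted = [-13, -8, -2, 10, 12, 20, 34]
New median = 10
Delta = 10 - 11 = -1

Answer: -1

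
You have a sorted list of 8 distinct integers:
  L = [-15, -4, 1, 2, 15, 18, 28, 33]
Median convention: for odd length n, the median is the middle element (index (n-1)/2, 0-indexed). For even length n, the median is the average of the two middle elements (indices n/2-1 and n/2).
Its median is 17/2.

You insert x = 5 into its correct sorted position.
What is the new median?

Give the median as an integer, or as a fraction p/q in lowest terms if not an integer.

Old list (sorted, length 8): [-15, -4, 1, 2, 15, 18, 28, 33]
Old median = 17/2
Insert x = 5
Old length even (8). Middle pair: indices 3,4 = 2,15.
New length odd (9). New median = single middle element.
x = 5: 4 elements are < x, 4 elements are > x.
New sorted list: [-15, -4, 1, 2, 5, 15, 18, 28, 33]
New median = 5

Answer: 5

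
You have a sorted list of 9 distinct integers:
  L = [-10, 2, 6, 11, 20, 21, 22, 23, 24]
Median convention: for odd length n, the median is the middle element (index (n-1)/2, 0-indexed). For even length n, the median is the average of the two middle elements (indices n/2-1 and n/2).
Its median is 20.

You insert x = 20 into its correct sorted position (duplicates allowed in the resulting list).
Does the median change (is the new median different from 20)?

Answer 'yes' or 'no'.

Answer: no

Derivation:
Old median = 20
Insert x = 20
New median = 20
Changed? no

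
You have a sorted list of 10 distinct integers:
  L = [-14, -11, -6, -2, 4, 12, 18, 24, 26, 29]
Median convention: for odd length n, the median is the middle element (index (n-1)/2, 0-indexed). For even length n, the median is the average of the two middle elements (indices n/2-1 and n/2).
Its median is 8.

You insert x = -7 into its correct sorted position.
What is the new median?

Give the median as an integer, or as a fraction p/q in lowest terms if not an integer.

Answer: 4

Derivation:
Old list (sorted, length 10): [-14, -11, -6, -2, 4, 12, 18, 24, 26, 29]
Old median = 8
Insert x = -7
Old length even (10). Middle pair: indices 4,5 = 4,12.
New length odd (11). New median = single middle element.
x = -7: 2 elements are < x, 8 elements are > x.
New sorted list: [-14, -11, -7, -6, -2, 4, 12, 18, 24, 26, 29]
New median = 4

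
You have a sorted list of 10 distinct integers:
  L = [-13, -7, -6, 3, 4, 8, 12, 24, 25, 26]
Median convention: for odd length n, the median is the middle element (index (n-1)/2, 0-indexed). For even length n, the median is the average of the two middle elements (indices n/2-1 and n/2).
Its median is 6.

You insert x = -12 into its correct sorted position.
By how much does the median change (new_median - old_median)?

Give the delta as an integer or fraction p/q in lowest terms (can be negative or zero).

Answer: -2

Derivation:
Old median = 6
After inserting x = -12: new sorted = [-13, -12, -7, -6, 3, 4, 8, 12, 24, 25, 26]
New median = 4
Delta = 4 - 6 = -2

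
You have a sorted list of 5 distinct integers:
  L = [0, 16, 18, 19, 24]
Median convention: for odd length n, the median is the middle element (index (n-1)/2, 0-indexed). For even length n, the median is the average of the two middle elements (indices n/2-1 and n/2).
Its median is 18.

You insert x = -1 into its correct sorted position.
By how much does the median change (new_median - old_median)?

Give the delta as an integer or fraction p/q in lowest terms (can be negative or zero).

Answer: -1

Derivation:
Old median = 18
After inserting x = -1: new sorted = [-1, 0, 16, 18, 19, 24]
New median = 17
Delta = 17 - 18 = -1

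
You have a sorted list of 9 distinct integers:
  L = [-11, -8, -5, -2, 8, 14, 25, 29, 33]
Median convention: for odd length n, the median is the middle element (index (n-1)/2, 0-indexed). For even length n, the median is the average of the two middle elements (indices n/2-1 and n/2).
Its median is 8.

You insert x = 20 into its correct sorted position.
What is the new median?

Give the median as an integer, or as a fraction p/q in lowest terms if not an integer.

Answer: 11

Derivation:
Old list (sorted, length 9): [-11, -8, -5, -2, 8, 14, 25, 29, 33]
Old median = 8
Insert x = 20
Old length odd (9). Middle was index 4 = 8.
New length even (10). New median = avg of two middle elements.
x = 20: 6 elements are < x, 3 elements are > x.
New sorted list: [-11, -8, -5, -2, 8, 14, 20, 25, 29, 33]
New median = 11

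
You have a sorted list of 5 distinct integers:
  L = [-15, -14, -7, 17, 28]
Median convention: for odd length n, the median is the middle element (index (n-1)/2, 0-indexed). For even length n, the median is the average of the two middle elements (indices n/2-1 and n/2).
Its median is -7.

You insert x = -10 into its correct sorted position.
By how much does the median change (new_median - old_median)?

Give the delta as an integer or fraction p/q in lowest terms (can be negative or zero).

Answer: -3/2

Derivation:
Old median = -7
After inserting x = -10: new sorted = [-15, -14, -10, -7, 17, 28]
New median = -17/2
Delta = -17/2 - -7 = -3/2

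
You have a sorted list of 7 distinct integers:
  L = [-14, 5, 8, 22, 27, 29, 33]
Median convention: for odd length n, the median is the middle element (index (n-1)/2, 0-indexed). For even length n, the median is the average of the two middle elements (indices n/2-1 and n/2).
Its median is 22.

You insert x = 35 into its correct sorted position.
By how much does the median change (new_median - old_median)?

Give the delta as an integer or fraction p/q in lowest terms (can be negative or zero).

Answer: 5/2

Derivation:
Old median = 22
After inserting x = 35: new sorted = [-14, 5, 8, 22, 27, 29, 33, 35]
New median = 49/2
Delta = 49/2 - 22 = 5/2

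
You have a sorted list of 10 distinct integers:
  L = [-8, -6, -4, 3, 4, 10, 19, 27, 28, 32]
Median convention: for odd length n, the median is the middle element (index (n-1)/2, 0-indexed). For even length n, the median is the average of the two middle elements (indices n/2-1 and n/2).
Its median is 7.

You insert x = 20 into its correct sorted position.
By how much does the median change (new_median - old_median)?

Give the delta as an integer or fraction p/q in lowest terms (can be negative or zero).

Answer: 3

Derivation:
Old median = 7
After inserting x = 20: new sorted = [-8, -6, -4, 3, 4, 10, 19, 20, 27, 28, 32]
New median = 10
Delta = 10 - 7 = 3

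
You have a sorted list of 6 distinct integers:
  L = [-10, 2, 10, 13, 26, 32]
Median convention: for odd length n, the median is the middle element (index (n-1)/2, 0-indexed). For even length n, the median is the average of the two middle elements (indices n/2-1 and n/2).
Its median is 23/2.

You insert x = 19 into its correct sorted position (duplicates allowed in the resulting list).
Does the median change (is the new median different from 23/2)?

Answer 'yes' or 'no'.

Old median = 23/2
Insert x = 19
New median = 13
Changed? yes

Answer: yes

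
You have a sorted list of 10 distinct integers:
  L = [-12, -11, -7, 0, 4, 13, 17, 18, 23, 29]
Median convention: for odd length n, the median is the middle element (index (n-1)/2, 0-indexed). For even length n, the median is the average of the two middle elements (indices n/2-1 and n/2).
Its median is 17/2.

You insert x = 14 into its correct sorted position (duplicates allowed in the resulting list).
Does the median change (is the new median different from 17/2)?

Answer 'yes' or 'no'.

Answer: yes

Derivation:
Old median = 17/2
Insert x = 14
New median = 13
Changed? yes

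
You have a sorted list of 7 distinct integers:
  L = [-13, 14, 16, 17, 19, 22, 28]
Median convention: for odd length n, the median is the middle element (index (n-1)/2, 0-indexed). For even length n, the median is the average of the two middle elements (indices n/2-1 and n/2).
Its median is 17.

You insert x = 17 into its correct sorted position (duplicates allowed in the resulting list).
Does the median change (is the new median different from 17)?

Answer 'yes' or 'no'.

Old median = 17
Insert x = 17
New median = 17
Changed? no

Answer: no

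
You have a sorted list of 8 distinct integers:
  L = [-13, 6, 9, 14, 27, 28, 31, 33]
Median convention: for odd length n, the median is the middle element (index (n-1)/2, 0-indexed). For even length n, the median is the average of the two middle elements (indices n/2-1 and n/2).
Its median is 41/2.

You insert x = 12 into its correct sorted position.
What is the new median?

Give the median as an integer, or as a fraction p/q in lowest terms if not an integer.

Old list (sorted, length 8): [-13, 6, 9, 14, 27, 28, 31, 33]
Old median = 41/2
Insert x = 12
Old length even (8). Middle pair: indices 3,4 = 14,27.
New length odd (9). New median = single middle element.
x = 12: 3 elements are < x, 5 elements are > x.
New sorted list: [-13, 6, 9, 12, 14, 27, 28, 31, 33]
New median = 14

Answer: 14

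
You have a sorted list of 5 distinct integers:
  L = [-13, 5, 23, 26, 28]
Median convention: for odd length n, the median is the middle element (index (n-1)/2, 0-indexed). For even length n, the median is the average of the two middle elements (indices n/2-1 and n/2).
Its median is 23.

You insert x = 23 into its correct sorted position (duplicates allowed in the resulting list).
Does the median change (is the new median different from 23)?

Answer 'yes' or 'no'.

Answer: no

Derivation:
Old median = 23
Insert x = 23
New median = 23
Changed? no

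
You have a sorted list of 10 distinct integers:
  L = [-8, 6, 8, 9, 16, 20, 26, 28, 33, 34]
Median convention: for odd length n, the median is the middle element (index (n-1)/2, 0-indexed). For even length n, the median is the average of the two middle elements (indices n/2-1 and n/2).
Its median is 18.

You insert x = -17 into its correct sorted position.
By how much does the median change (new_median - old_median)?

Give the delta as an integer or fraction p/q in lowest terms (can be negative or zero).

Old median = 18
After inserting x = -17: new sorted = [-17, -8, 6, 8, 9, 16, 20, 26, 28, 33, 34]
New median = 16
Delta = 16 - 18 = -2

Answer: -2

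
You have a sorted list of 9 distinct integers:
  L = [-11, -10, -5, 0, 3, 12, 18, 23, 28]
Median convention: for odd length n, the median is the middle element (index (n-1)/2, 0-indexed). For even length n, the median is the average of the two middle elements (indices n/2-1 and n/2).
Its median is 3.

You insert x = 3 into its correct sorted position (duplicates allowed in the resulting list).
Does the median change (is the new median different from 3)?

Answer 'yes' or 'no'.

Answer: no

Derivation:
Old median = 3
Insert x = 3
New median = 3
Changed? no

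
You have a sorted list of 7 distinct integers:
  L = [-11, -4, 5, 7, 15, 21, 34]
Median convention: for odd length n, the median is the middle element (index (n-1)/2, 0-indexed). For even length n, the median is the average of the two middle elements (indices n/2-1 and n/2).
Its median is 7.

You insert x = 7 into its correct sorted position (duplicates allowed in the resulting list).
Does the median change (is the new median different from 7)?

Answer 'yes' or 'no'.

Answer: no

Derivation:
Old median = 7
Insert x = 7
New median = 7
Changed? no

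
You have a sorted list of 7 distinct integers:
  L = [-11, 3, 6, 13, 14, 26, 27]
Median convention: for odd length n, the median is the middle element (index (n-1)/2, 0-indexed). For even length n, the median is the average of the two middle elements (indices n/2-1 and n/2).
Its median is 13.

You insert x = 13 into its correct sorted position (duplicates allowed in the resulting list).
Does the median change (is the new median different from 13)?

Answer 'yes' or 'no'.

Answer: no

Derivation:
Old median = 13
Insert x = 13
New median = 13
Changed? no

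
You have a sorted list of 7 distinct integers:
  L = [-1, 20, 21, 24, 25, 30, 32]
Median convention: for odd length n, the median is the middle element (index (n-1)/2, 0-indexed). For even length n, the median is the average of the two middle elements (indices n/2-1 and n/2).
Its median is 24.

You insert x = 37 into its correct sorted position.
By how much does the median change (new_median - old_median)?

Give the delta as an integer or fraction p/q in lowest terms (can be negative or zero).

Old median = 24
After inserting x = 37: new sorted = [-1, 20, 21, 24, 25, 30, 32, 37]
New median = 49/2
Delta = 49/2 - 24 = 1/2

Answer: 1/2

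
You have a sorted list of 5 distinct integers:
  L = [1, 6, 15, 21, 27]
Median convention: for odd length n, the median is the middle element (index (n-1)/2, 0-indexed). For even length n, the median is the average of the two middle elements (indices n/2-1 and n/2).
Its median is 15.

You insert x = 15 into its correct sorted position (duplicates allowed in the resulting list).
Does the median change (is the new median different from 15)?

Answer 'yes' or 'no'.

Answer: no

Derivation:
Old median = 15
Insert x = 15
New median = 15
Changed? no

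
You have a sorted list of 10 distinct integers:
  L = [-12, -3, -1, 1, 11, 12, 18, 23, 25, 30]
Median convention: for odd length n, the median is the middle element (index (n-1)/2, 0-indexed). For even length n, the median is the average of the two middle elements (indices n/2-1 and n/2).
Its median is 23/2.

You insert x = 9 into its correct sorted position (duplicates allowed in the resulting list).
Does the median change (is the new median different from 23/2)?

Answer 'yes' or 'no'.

Answer: yes

Derivation:
Old median = 23/2
Insert x = 9
New median = 11
Changed? yes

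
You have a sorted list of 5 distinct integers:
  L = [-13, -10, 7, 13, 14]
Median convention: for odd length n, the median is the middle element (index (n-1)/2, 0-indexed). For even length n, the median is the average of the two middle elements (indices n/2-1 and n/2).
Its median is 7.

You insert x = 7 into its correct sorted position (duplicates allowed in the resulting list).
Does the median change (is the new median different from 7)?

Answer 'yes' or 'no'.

Old median = 7
Insert x = 7
New median = 7
Changed? no

Answer: no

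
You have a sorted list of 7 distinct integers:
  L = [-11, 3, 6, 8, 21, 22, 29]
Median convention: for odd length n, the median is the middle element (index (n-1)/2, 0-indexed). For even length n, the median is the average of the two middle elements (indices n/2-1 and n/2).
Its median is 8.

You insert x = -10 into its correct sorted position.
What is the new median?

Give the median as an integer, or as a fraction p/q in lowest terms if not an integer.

Answer: 7

Derivation:
Old list (sorted, length 7): [-11, 3, 6, 8, 21, 22, 29]
Old median = 8
Insert x = -10
Old length odd (7). Middle was index 3 = 8.
New length even (8). New median = avg of two middle elements.
x = -10: 1 elements are < x, 6 elements are > x.
New sorted list: [-11, -10, 3, 6, 8, 21, 22, 29]
New median = 7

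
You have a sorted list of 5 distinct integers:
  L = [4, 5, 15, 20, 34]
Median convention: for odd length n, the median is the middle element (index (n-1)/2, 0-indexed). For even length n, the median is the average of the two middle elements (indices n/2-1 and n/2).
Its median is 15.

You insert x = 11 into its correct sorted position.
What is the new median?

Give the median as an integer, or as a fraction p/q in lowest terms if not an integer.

Old list (sorted, length 5): [4, 5, 15, 20, 34]
Old median = 15
Insert x = 11
Old length odd (5). Middle was index 2 = 15.
New length even (6). New median = avg of two middle elements.
x = 11: 2 elements are < x, 3 elements are > x.
New sorted list: [4, 5, 11, 15, 20, 34]
New median = 13

Answer: 13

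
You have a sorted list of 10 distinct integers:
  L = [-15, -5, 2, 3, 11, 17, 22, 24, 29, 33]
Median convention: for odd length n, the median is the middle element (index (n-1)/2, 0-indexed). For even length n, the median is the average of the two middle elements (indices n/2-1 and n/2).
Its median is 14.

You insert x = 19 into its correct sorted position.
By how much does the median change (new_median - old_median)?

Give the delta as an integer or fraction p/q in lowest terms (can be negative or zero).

Old median = 14
After inserting x = 19: new sorted = [-15, -5, 2, 3, 11, 17, 19, 22, 24, 29, 33]
New median = 17
Delta = 17 - 14 = 3

Answer: 3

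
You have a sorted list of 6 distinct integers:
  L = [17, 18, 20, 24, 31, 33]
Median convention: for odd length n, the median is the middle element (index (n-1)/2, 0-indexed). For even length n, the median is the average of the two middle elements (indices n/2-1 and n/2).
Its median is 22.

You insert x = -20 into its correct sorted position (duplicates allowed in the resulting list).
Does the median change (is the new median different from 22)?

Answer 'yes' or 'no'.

Answer: yes

Derivation:
Old median = 22
Insert x = -20
New median = 20
Changed? yes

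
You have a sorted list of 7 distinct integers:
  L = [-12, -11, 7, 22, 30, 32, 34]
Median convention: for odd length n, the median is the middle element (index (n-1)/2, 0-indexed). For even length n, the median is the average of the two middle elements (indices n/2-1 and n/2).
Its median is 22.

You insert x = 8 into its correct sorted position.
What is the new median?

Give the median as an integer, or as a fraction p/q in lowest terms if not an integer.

Answer: 15

Derivation:
Old list (sorted, length 7): [-12, -11, 7, 22, 30, 32, 34]
Old median = 22
Insert x = 8
Old length odd (7). Middle was index 3 = 22.
New length even (8). New median = avg of two middle elements.
x = 8: 3 elements are < x, 4 elements are > x.
New sorted list: [-12, -11, 7, 8, 22, 30, 32, 34]
New median = 15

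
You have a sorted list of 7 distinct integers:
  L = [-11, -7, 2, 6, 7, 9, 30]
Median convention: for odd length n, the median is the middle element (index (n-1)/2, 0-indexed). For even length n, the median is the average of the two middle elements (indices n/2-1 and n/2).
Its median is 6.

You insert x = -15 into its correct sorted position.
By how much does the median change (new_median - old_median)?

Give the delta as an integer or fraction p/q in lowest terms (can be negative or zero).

Old median = 6
After inserting x = -15: new sorted = [-15, -11, -7, 2, 6, 7, 9, 30]
New median = 4
Delta = 4 - 6 = -2

Answer: -2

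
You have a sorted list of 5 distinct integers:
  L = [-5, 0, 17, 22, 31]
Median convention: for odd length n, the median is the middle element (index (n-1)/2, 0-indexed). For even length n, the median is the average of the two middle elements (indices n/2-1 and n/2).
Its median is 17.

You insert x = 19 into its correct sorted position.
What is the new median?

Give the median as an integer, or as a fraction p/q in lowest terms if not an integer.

Old list (sorted, length 5): [-5, 0, 17, 22, 31]
Old median = 17
Insert x = 19
Old length odd (5). Middle was index 2 = 17.
New length even (6). New median = avg of two middle elements.
x = 19: 3 elements are < x, 2 elements are > x.
New sorted list: [-5, 0, 17, 19, 22, 31]
New median = 18

Answer: 18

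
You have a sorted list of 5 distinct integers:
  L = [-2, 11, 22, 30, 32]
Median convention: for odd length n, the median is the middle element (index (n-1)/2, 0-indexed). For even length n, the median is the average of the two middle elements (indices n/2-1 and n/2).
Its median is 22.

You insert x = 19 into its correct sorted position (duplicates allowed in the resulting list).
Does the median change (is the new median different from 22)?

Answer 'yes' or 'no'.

Old median = 22
Insert x = 19
New median = 41/2
Changed? yes

Answer: yes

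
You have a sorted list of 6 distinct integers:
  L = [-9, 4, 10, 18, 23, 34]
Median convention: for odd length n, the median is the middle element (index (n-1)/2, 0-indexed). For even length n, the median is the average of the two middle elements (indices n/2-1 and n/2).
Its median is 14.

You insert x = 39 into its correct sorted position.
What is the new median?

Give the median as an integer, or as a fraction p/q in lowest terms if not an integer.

Old list (sorted, length 6): [-9, 4, 10, 18, 23, 34]
Old median = 14
Insert x = 39
Old length even (6). Middle pair: indices 2,3 = 10,18.
New length odd (7). New median = single middle element.
x = 39: 6 elements are < x, 0 elements are > x.
New sorted list: [-9, 4, 10, 18, 23, 34, 39]
New median = 18

Answer: 18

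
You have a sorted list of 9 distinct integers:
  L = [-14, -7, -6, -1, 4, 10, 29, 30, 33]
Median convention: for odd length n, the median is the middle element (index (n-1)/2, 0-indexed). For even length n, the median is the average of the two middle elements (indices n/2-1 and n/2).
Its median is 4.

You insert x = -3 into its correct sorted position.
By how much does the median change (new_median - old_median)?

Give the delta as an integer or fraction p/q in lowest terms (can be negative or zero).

Answer: -5/2

Derivation:
Old median = 4
After inserting x = -3: new sorted = [-14, -7, -6, -3, -1, 4, 10, 29, 30, 33]
New median = 3/2
Delta = 3/2 - 4 = -5/2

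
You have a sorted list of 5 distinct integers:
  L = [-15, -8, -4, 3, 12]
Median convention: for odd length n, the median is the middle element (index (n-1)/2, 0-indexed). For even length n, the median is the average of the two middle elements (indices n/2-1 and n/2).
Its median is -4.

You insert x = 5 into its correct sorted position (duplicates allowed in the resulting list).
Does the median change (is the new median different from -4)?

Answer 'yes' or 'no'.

Answer: yes

Derivation:
Old median = -4
Insert x = 5
New median = -1/2
Changed? yes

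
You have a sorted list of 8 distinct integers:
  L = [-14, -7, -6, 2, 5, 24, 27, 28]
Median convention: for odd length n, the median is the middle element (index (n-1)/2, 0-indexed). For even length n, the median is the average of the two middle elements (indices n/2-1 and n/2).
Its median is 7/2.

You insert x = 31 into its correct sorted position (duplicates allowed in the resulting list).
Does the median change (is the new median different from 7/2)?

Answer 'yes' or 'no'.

Answer: yes

Derivation:
Old median = 7/2
Insert x = 31
New median = 5
Changed? yes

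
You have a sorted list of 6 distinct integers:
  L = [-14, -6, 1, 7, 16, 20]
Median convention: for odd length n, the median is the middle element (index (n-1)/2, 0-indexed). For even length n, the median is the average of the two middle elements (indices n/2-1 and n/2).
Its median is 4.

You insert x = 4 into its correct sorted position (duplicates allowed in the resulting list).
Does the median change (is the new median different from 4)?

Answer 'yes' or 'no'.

Old median = 4
Insert x = 4
New median = 4
Changed? no

Answer: no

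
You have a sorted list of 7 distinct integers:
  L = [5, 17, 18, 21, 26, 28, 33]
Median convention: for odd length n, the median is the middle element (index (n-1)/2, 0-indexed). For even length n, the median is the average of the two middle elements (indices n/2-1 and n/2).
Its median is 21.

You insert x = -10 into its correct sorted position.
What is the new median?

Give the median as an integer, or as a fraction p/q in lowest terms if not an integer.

Answer: 39/2

Derivation:
Old list (sorted, length 7): [5, 17, 18, 21, 26, 28, 33]
Old median = 21
Insert x = -10
Old length odd (7). Middle was index 3 = 21.
New length even (8). New median = avg of two middle elements.
x = -10: 0 elements are < x, 7 elements are > x.
New sorted list: [-10, 5, 17, 18, 21, 26, 28, 33]
New median = 39/2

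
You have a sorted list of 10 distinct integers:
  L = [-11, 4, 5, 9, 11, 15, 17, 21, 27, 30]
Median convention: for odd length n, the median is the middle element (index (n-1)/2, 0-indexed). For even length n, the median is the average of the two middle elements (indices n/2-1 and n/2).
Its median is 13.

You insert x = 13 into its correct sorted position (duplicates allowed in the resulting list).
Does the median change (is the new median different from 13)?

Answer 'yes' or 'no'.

Old median = 13
Insert x = 13
New median = 13
Changed? no

Answer: no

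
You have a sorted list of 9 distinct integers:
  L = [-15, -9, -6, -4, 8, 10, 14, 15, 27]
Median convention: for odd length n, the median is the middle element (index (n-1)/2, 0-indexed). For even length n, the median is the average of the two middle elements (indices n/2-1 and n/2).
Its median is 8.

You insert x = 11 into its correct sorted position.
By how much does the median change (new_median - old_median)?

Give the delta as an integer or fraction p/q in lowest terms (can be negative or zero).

Old median = 8
After inserting x = 11: new sorted = [-15, -9, -6, -4, 8, 10, 11, 14, 15, 27]
New median = 9
Delta = 9 - 8 = 1

Answer: 1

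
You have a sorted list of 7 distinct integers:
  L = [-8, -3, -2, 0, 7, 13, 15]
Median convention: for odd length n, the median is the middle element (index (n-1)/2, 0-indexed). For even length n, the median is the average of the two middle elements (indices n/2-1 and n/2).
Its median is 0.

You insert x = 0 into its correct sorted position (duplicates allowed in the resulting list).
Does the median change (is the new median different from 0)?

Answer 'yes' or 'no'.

Answer: no

Derivation:
Old median = 0
Insert x = 0
New median = 0
Changed? no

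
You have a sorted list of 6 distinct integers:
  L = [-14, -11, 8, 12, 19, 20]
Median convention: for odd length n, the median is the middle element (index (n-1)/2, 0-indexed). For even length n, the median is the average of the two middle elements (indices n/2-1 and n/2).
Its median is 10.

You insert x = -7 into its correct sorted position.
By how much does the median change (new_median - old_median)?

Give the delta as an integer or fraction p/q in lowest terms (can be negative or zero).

Answer: -2

Derivation:
Old median = 10
After inserting x = -7: new sorted = [-14, -11, -7, 8, 12, 19, 20]
New median = 8
Delta = 8 - 10 = -2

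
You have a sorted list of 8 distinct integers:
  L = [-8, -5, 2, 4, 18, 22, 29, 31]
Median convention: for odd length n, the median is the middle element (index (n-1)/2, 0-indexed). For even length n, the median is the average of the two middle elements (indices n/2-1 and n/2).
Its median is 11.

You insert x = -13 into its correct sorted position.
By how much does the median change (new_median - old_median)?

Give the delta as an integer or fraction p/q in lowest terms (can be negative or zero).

Answer: -7

Derivation:
Old median = 11
After inserting x = -13: new sorted = [-13, -8, -5, 2, 4, 18, 22, 29, 31]
New median = 4
Delta = 4 - 11 = -7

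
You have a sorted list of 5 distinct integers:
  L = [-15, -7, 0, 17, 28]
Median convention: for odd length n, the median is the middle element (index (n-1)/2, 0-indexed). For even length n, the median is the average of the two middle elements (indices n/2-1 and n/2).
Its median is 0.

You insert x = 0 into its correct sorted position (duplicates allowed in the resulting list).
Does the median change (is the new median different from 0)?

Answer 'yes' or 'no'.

Answer: no

Derivation:
Old median = 0
Insert x = 0
New median = 0
Changed? no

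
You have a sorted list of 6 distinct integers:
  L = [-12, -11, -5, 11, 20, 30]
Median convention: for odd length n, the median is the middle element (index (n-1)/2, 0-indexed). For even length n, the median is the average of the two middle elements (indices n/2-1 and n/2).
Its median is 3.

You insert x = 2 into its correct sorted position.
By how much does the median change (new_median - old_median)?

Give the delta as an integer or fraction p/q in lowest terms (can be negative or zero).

Old median = 3
After inserting x = 2: new sorted = [-12, -11, -5, 2, 11, 20, 30]
New median = 2
Delta = 2 - 3 = -1

Answer: -1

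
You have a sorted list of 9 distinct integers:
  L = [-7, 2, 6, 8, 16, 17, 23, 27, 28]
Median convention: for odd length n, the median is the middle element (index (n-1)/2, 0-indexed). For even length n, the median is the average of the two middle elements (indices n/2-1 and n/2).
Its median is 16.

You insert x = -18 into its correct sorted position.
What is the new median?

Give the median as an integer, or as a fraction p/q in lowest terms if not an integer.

Answer: 12

Derivation:
Old list (sorted, length 9): [-7, 2, 6, 8, 16, 17, 23, 27, 28]
Old median = 16
Insert x = -18
Old length odd (9). Middle was index 4 = 16.
New length even (10). New median = avg of two middle elements.
x = -18: 0 elements are < x, 9 elements are > x.
New sorted list: [-18, -7, 2, 6, 8, 16, 17, 23, 27, 28]
New median = 12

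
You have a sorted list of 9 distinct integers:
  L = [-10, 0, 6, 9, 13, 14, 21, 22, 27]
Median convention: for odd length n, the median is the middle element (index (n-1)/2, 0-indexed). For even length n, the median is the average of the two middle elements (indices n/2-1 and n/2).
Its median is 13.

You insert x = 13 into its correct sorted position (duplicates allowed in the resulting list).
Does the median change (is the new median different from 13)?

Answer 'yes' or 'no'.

Old median = 13
Insert x = 13
New median = 13
Changed? no

Answer: no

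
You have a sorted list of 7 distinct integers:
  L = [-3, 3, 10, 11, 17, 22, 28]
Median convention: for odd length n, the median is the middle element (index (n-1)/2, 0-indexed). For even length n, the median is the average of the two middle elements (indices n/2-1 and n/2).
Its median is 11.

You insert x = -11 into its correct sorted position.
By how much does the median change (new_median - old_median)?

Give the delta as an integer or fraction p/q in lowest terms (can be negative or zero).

Old median = 11
After inserting x = -11: new sorted = [-11, -3, 3, 10, 11, 17, 22, 28]
New median = 21/2
Delta = 21/2 - 11 = -1/2

Answer: -1/2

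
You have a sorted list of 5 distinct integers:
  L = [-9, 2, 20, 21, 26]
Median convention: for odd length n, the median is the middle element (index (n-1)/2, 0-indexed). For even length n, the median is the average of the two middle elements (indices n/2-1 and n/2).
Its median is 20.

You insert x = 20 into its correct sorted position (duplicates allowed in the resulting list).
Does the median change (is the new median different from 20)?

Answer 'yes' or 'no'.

Old median = 20
Insert x = 20
New median = 20
Changed? no

Answer: no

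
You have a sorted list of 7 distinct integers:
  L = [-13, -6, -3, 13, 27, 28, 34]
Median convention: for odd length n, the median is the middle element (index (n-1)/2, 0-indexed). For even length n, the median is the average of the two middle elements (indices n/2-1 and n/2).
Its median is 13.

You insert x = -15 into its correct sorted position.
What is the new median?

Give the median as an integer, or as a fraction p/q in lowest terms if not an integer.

Old list (sorted, length 7): [-13, -6, -3, 13, 27, 28, 34]
Old median = 13
Insert x = -15
Old length odd (7). Middle was index 3 = 13.
New length even (8). New median = avg of two middle elements.
x = -15: 0 elements are < x, 7 elements are > x.
New sorted list: [-15, -13, -6, -3, 13, 27, 28, 34]
New median = 5

Answer: 5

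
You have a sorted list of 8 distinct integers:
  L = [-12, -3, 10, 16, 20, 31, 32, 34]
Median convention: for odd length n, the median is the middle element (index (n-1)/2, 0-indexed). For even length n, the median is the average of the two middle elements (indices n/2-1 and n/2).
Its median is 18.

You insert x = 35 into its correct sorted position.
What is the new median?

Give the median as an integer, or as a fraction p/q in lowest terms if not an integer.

Answer: 20

Derivation:
Old list (sorted, length 8): [-12, -3, 10, 16, 20, 31, 32, 34]
Old median = 18
Insert x = 35
Old length even (8). Middle pair: indices 3,4 = 16,20.
New length odd (9). New median = single middle element.
x = 35: 8 elements are < x, 0 elements are > x.
New sorted list: [-12, -3, 10, 16, 20, 31, 32, 34, 35]
New median = 20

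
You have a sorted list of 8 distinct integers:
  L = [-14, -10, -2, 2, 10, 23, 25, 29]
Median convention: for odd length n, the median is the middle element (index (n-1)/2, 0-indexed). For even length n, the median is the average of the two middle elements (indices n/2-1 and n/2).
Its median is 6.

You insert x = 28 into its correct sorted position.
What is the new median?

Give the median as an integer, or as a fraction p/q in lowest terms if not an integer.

Old list (sorted, length 8): [-14, -10, -2, 2, 10, 23, 25, 29]
Old median = 6
Insert x = 28
Old length even (8). Middle pair: indices 3,4 = 2,10.
New length odd (9). New median = single middle element.
x = 28: 7 elements are < x, 1 elements are > x.
New sorted list: [-14, -10, -2, 2, 10, 23, 25, 28, 29]
New median = 10

Answer: 10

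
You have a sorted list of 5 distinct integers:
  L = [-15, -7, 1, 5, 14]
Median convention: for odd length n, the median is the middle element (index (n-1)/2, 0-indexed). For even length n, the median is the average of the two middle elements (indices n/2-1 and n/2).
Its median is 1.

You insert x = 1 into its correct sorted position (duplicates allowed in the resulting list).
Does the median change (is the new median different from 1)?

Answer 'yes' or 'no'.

Answer: no

Derivation:
Old median = 1
Insert x = 1
New median = 1
Changed? no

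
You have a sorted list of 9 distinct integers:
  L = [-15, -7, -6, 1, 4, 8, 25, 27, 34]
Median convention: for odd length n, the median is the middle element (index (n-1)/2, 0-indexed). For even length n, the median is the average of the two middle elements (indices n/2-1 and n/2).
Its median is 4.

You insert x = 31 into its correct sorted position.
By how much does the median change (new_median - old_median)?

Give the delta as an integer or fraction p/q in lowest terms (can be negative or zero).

Answer: 2

Derivation:
Old median = 4
After inserting x = 31: new sorted = [-15, -7, -6, 1, 4, 8, 25, 27, 31, 34]
New median = 6
Delta = 6 - 4 = 2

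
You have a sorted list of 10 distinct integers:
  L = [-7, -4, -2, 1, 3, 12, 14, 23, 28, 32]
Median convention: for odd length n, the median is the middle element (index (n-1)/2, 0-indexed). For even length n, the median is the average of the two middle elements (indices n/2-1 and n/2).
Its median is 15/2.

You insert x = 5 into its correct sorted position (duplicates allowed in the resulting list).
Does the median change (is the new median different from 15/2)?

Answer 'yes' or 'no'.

Answer: yes

Derivation:
Old median = 15/2
Insert x = 5
New median = 5
Changed? yes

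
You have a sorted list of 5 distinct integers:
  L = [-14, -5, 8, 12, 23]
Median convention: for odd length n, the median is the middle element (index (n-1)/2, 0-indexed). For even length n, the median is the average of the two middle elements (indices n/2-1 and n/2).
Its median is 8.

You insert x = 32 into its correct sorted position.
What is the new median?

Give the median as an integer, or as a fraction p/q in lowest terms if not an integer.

Old list (sorted, length 5): [-14, -5, 8, 12, 23]
Old median = 8
Insert x = 32
Old length odd (5). Middle was index 2 = 8.
New length even (6). New median = avg of two middle elements.
x = 32: 5 elements are < x, 0 elements are > x.
New sorted list: [-14, -5, 8, 12, 23, 32]
New median = 10

Answer: 10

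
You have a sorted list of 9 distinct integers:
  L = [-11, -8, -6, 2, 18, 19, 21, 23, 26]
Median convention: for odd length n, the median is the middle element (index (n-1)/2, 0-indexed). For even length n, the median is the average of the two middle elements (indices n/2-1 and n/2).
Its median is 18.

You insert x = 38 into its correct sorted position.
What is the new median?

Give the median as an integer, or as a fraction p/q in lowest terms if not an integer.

Old list (sorted, length 9): [-11, -8, -6, 2, 18, 19, 21, 23, 26]
Old median = 18
Insert x = 38
Old length odd (9). Middle was index 4 = 18.
New length even (10). New median = avg of two middle elements.
x = 38: 9 elements are < x, 0 elements are > x.
New sorted list: [-11, -8, -6, 2, 18, 19, 21, 23, 26, 38]
New median = 37/2

Answer: 37/2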